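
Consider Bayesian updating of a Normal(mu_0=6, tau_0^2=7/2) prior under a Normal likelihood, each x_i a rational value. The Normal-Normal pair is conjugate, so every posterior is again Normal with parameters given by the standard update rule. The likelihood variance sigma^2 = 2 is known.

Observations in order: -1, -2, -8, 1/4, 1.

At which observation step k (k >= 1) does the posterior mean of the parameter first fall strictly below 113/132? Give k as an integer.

obs 1: x=-1 → posterior Normal(17/11, 14/11)
obs 2: x=-2 → posterior Normal(1/6, 7/9)
obs 3: x=-8 → posterior Normal(-53/25, 14/25)
obs 4: x=1/4 → posterior Normal(-205/128, 7/16)
obs 5: x=1 → posterior Normal(-59/52, 14/39)

k = 2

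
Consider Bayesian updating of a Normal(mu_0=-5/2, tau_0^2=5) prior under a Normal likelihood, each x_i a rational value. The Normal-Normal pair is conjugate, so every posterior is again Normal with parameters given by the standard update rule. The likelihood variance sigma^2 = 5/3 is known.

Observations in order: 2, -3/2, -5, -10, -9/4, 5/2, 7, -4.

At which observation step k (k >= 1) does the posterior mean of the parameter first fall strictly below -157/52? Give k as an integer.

k = 4

obs 1: x=2 → posterior Normal(7/8, 5/4)
obs 2: x=-3/2 → posterior Normal(-1/7, 5/7)
obs 3: x=-5 → posterior Normal(-8/5, 1/2)
obs 4: x=-10 → posterior Normal(-46/13, 5/13)
obs 5: x=-9/4 → posterior Normal(-211/64, 5/16)
obs 6: x=5/2 → posterior Normal(-181/76, 5/19)
obs 7: x=7 → posterior Normal(-97/88, 5/22)
obs 8: x=-4 → posterior Normal(-29/20, 1/5)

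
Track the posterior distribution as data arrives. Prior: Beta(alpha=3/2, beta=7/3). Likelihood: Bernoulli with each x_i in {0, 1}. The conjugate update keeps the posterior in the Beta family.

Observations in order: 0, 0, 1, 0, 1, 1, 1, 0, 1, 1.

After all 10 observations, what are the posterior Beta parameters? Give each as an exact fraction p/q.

obs 1: x=0 → posterior Beta(3/2, 10/3)
obs 2: x=0 → posterior Beta(3/2, 13/3)
obs 3: x=1 → posterior Beta(5/2, 13/3)
obs 4: x=0 → posterior Beta(5/2, 16/3)
obs 5: x=1 → posterior Beta(7/2, 16/3)
obs 6: x=1 → posterior Beta(9/2, 16/3)
obs 7: x=1 → posterior Beta(11/2, 16/3)
obs 8: x=0 → posterior Beta(11/2, 19/3)
obs 9: x=1 → posterior Beta(13/2, 19/3)
obs 10: x=1 → posterior Beta(15/2, 19/3)

alpha=15/2, beta=19/3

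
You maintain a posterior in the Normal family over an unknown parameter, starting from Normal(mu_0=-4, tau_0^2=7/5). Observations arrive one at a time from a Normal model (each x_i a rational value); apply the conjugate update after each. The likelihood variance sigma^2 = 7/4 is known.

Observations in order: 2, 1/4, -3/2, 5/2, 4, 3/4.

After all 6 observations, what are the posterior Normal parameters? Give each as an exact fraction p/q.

obs 1: x=2 → posterior Normal(-4/3, 7/9)
obs 2: x=1/4 → posterior Normal(-11/13, 7/13)
obs 3: x=-3/2 → posterior Normal(-1, 7/17)
obs 4: x=5/2 → posterior Normal(-1/3, 1/3)
obs 5: x=4 → posterior Normal(9/25, 7/25)
obs 6: x=3/4 → posterior Normal(12/29, 7/29)

mu_0=12/29, tau_0^2=7/29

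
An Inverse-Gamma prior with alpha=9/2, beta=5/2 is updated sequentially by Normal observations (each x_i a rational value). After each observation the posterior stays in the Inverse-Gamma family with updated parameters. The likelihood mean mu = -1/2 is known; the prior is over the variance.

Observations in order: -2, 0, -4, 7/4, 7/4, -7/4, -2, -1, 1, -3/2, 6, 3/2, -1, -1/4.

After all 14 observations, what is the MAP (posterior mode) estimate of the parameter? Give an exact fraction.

67/20

obs 1: x=-2 → posterior Inverse-Gamma(5, 29/8)
obs 2: x=0 → posterior Inverse-Gamma(11/2, 15/4)
obs 3: x=-4 → posterior Inverse-Gamma(6, 79/8)
obs 4: x=7/4 → posterior Inverse-Gamma(13/2, 397/32)
obs 5: x=7/4 → posterior Inverse-Gamma(7, 239/16)
obs 6: x=-7/4 → posterior Inverse-Gamma(15/2, 503/32)
obs 7: x=-2 → posterior Inverse-Gamma(8, 539/32)
obs 8: x=-1 → posterior Inverse-Gamma(17/2, 543/32)
obs 9: x=1 → posterior Inverse-Gamma(9, 579/32)
obs 10: x=-3/2 → posterior Inverse-Gamma(19/2, 595/32)
obs 11: x=6 → posterior Inverse-Gamma(10, 1271/32)
obs 12: x=3/2 → posterior Inverse-Gamma(21/2, 1335/32)
obs 13: x=-1 → posterior Inverse-Gamma(11, 1339/32)
obs 14: x=-1/4 → posterior Inverse-Gamma(23/2, 335/8)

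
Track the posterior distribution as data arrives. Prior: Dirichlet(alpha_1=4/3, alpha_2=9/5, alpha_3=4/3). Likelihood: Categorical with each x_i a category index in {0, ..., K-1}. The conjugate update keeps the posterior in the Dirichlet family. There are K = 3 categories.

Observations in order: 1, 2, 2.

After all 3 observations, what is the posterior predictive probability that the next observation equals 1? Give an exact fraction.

obs 1: x=1 → posterior Dirichlet(4/3, 14/5, 4/3)
obs 2: x=2 → posterior Dirichlet(4/3, 14/5, 7/3)
obs 3: x=2 → posterior Dirichlet(4/3, 14/5, 10/3)

3/8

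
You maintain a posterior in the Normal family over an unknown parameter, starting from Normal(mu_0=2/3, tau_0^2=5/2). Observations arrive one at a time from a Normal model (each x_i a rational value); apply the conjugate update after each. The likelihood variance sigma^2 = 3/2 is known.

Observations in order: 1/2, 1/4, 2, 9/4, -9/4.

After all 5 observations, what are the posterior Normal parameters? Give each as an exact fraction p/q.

mu_0=9/16, tau_0^2=15/56

obs 1: x=1/2 → posterior Normal(9/16, 15/16)
obs 2: x=1/4 → posterior Normal(23/52, 15/26)
obs 3: x=2 → posterior Normal(7/8, 5/12)
obs 4: x=9/4 → posterior Normal(27/23, 15/46)
obs 5: x=-9/4 → posterior Normal(9/16, 15/56)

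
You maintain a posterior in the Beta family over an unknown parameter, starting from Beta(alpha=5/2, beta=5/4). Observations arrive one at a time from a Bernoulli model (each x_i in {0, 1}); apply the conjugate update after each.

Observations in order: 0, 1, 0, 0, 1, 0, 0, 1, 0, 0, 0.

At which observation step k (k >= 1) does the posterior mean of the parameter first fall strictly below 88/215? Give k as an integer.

obs 1: x=0 → posterior Beta(5/2, 9/4)
obs 2: x=1 → posterior Beta(7/2, 9/4)
obs 3: x=0 → posterior Beta(7/2, 13/4)
obs 4: x=0 → posterior Beta(7/2, 17/4)
obs 5: x=1 → posterior Beta(9/2, 17/4)
obs 6: x=0 → posterior Beta(9/2, 21/4)
obs 7: x=0 → posterior Beta(9/2, 25/4)
obs 8: x=1 → posterior Beta(11/2, 25/4)
obs 9: x=0 → posterior Beta(11/2, 29/4)
obs 10: x=0 → posterior Beta(11/2, 33/4)
obs 11: x=0 → posterior Beta(11/2, 37/4)

k = 10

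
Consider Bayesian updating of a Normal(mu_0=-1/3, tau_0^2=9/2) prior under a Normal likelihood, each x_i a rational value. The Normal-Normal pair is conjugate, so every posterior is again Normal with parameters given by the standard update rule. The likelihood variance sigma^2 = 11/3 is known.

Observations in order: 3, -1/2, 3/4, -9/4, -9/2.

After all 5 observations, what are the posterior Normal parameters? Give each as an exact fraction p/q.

obs 1: x=3 → posterior Normal(221/147, 99/49)
obs 2: x=-1/2 → posterior Normal(19/24, 99/76)
obs 3: x=3/4 → posterior Normal(965/1236, 99/103)
obs 4: x=-9/4 → posterior Normal(59/390, 99/130)
obs 5: x=-9/2 → posterior Normal(-611/942, 99/157)

mu_0=-611/942, tau_0^2=99/157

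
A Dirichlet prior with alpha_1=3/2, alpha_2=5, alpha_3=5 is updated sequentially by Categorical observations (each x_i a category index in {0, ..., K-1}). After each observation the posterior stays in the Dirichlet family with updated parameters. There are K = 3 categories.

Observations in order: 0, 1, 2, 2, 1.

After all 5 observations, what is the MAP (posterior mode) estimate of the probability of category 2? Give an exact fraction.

obs 1: x=0 → posterior Dirichlet(5/2, 5, 5)
obs 2: x=1 → posterior Dirichlet(5/2, 6, 5)
obs 3: x=2 → posterior Dirichlet(5/2, 6, 6)
obs 4: x=2 → posterior Dirichlet(5/2, 6, 7)
obs 5: x=1 → posterior Dirichlet(5/2, 7, 7)

4/9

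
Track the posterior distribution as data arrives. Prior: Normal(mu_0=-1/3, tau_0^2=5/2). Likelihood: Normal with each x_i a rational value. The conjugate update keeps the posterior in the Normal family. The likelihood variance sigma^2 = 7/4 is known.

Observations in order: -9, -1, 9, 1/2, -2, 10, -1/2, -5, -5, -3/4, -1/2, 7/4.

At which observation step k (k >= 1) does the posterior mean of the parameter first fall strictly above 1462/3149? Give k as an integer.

obs 1: x=-9 → posterior Normal(-277/51, 35/34)
obs 2: x=-1 → posterior Normal(-307/81, 35/54)
obs 3: x=9 → posterior Normal(-1/3, 35/74)
obs 4: x=1/2 → posterior Normal(-22/141, 35/94)
obs 5: x=-2 → posterior Normal(-82/171, 35/114)
obs 6: x=10 → posterior Normal(218/201, 35/134)
obs 7: x=-1/2 → posterior Normal(29/33, 5/22)
obs 8: x=-5 → posterior Normal(53/261, 35/174)
obs 9: x=-5 → posterior Normal(-1/3, 35/194)
obs 10: x=-3/4 → posterior Normal(-239/642, 35/214)
obs 11: x=-1/2 → posterior Normal(-269/702, 35/234)
obs 12: x=7/4 → posterior Normal(-82/381, 35/254)

k = 6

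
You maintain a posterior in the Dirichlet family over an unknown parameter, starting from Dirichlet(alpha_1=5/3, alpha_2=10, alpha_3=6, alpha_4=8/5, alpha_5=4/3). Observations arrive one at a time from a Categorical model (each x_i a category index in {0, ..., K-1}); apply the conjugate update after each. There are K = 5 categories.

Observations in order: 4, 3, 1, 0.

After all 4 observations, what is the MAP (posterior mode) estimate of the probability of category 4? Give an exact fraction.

10/147

obs 1: x=4 → posterior Dirichlet(5/3, 10, 6, 8/5, 7/3)
obs 2: x=3 → posterior Dirichlet(5/3, 10, 6, 13/5, 7/3)
obs 3: x=1 → posterior Dirichlet(5/3, 11, 6, 13/5, 7/3)
obs 4: x=0 → posterior Dirichlet(8/3, 11, 6, 13/5, 7/3)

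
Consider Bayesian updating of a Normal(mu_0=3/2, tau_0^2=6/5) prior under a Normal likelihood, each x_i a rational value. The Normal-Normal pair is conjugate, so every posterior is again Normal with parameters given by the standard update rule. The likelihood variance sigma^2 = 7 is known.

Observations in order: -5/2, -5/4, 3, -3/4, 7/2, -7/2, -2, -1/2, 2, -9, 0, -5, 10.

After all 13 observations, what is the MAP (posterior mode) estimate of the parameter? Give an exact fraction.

33/226

obs 1: x=-5/2 → posterior Normal(75/82, 42/41)
obs 2: x=-5/4 → posterior Normal(30/47, 42/47)
obs 3: x=3 → posterior Normal(48/53, 42/53)
obs 4: x=-3/4 → posterior Normal(87/118, 42/59)
obs 5: x=7/2 → posterior Normal(129/130, 42/65)
obs 6: x=-7/2 → posterior Normal(87/142, 42/71)
obs 7: x=-2 → posterior Normal(9/22, 6/11)
obs 8: x=-1/2 → posterior Normal(57/166, 42/83)
obs 9: x=2 → posterior Normal(81/178, 42/89)
obs 10: x=-9 → posterior Normal(-27/190, 42/95)
obs 11: x=0 → posterior Normal(-27/202, 42/101)
obs 12: x=-5 → posterior Normal(-87/214, 42/107)
obs 13: x=10 → posterior Normal(33/226, 42/113)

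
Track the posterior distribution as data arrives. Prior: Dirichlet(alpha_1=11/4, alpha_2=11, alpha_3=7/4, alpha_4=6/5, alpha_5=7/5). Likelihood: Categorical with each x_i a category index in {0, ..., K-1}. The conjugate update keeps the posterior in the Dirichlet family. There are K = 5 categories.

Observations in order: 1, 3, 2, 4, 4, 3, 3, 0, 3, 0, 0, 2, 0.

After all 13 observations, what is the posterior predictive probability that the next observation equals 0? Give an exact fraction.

135/622

obs 1: x=1 → posterior Dirichlet(11/4, 12, 7/4, 6/5, 7/5)
obs 2: x=3 → posterior Dirichlet(11/4, 12, 7/4, 11/5, 7/5)
obs 3: x=2 → posterior Dirichlet(11/4, 12, 11/4, 11/5, 7/5)
obs 4: x=4 → posterior Dirichlet(11/4, 12, 11/4, 11/5, 12/5)
obs 5: x=4 → posterior Dirichlet(11/4, 12, 11/4, 11/5, 17/5)
obs 6: x=3 → posterior Dirichlet(11/4, 12, 11/4, 16/5, 17/5)
obs 7: x=3 → posterior Dirichlet(11/4, 12, 11/4, 21/5, 17/5)
obs 8: x=0 → posterior Dirichlet(15/4, 12, 11/4, 21/5, 17/5)
obs 9: x=3 → posterior Dirichlet(15/4, 12, 11/4, 26/5, 17/5)
obs 10: x=0 → posterior Dirichlet(19/4, 12, 11/4, 26/5, 17/5)
obs 11: x=0 → posterior Dirichlet(23/4, 12, 11/4, 26/5, 17/5)
obs 12: x=2 → posterior Dirichlet(23/4, 12, 15/4, 26/5, 17/5)
obs 13: x=0 → posterior Dirichlet(27/4, 12, 15/4, 26/5, 17/5)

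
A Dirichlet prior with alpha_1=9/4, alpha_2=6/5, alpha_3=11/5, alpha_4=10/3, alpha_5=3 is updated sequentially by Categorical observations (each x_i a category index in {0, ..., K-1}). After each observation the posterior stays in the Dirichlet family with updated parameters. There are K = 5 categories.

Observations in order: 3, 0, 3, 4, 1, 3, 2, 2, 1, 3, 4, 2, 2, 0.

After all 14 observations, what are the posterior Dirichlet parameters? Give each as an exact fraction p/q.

alpha_1=17/4, alpha_2=16/5, alpha_3=31/5, alpha_4=22/3, alpha_5=5

obs 1: x=3 → posterior Dirichlet(9/4, 6/5, 11/5, 13/3, 3)
obs 2: x=0 → posterior Dirichlet(13/4, 6/5, 11/5, 13/3, 3)
obs 3: x=3 → posterior Dirichlet(13/4, 6/5, 11/5, 16/3, 3)
obs 4: x=4 → posterior Dirichlet(13/4, 6/5, 11/5, 16/3, 4)
obs 5: x=1 → posterior Dirichlet(13/4, 11/5, 11/5, 16/3, 4)
obs 6: x=3 → posterior Dirichlet(13/4, 11/5, 11/5, 19/3, 4)
obs 7: x=2 → posterior Dirichlet(13/4, 11/5, 16/5, 19/3, 4)
obs 8: x=2 → posterior Dirichlet(13/4, 11/5, 21/5, 19/3, 4)
obs 9: x=1 → posterior Dirichlet(13/4, 16/5, 21/5, 19/3, 4)
obs 10: x=3 → posterior Dirichlet(13/4, 16/5, 21/5, 22/3, 4)
obs 11: x=4 → posterior Dirichlet(13/4, 16/5, 21/5, 22/3, 5)
obs 12: x=2 → posterior Dirichlet(13/4, 16/5, 26/5, 22/3, 5)
obs 13: x=2 → posterior Dirichlet(13/4, 16/5, 31/5, 22/3, 5)
obs 14: x=0 → posterior Dirichlet(17/4, 16/5, 31/5, 22/3, 5)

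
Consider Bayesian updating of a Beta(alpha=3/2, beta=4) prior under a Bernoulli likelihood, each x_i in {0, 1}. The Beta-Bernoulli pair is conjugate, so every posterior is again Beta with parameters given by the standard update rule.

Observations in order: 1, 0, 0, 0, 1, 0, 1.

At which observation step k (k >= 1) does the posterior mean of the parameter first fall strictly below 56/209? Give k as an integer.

k = 4

obs 1: x=1 → posterior Beta(5/2, 4)
obs 2: x=0 → posterior Beta(5/2, 5)
obs 3: x=0 → posterior Beta(5/2, 6)
obs 4: x=0 → posterior Beta(5/2, 7)
obs 5: x=1 → posterior Beta(7/2, 7)
obs 6: x=0 → posterior Beta(7/2, 8)
obs 7: x=1 → posterior Beta(9/2, 8)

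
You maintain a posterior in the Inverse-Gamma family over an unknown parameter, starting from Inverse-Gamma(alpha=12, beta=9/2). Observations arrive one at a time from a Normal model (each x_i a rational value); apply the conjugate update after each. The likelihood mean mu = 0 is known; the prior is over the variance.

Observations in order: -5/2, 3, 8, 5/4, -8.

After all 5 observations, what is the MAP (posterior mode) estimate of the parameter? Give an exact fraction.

2461/496

obs 1: x=-5/2 → posterior Inverse-Gamma(25/2, 61/8)
obs 2: x=3 → posterior Inverse-Gamma(13, 97/8)
obs 3: x=8 → posterior Inverse-Gamma(27/2, 353/8)
obs 4: x=5/4 → posterior Inverse-Gamma(14, 1437/32)
obs 5: x=-8 → posterior Inverse-Gamma(29/2, 2461/32)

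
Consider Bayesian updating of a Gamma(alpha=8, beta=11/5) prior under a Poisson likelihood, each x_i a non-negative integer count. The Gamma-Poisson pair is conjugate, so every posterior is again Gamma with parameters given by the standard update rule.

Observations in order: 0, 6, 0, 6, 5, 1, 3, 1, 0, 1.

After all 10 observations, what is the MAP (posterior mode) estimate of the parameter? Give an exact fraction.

obs 1: x=0 → posterior Gamma(8, 16/5)
obs 2: x=6 → posterior Gamma(14, 21/5)
obs 3: x=0 → posterior Gamma(14, 26/5)
obs 4: x=6 → posterior Gamma(20, 31/5)
obs 5: x=5 → posterior Gamma(25, 36/5)
obs 6: x=1 → posterior Gamma(26, 41/5)
obs 7: x=3 → posterior Gamma(29, 46/5)
obs 8: x=1 → posterior Gamma(30, 51/5)
obs 9: x=0 → posterior Gamma(30, 56/5)
obs 10: x=1 → posterior Gamma(31, 61/5)

150/61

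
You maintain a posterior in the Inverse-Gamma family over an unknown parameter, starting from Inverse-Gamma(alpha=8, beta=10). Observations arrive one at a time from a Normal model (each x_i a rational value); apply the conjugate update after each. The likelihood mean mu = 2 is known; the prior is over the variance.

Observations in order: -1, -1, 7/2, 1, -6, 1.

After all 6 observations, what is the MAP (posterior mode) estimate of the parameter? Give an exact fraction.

obs 1: x=-1 → posterior Inverse-Gamma(17/2, 29/2)
obs 2: x=-1 → posterior Inverse-Gamma(9, 19)
obs 3: x=7/2 → posterior Inverse-Gamma(19/2, 161/8)
obs 4: x=1 → posterior Inverse-Gamma(10, 165/8)
obs 5: x=-6 → posterior Inverse-Gamma(21/2, 421/8)
obs 6: x=1 → posterior Inverse-Gamma(11, 425/8)

425/96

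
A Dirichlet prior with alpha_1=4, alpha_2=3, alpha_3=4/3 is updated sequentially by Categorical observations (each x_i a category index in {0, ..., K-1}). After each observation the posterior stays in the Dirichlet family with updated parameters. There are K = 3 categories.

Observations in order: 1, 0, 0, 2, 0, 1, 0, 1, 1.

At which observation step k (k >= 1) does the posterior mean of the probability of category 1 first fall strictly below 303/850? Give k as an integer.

k = 3

obs 1: x=1 → posterior Dirichlet(4, 4, 4/3)
obs 2: x=0 → posterior Dirichlet(5, 4, 4/3)
obs 3: x=0 → posterior Dirichlet(6, 4, 4/3)
obs 4: x=2 → posterior Dirichlet(6, 4, 7/3)
obs 5: x=0 → posterior Dirichlet(7, 4, 7/3)
obs 6: x=1 → posterior Dirichlet(7, 5, 7/3)
obs 7: x=0 → posterior Dirichlet(8, 5, 7/3)
obs 8: x=1 → posterior Dirichlet(8, 6, 7/3)
obs 9: x=1 → posterior Dirichlet(8, 7, 7/3)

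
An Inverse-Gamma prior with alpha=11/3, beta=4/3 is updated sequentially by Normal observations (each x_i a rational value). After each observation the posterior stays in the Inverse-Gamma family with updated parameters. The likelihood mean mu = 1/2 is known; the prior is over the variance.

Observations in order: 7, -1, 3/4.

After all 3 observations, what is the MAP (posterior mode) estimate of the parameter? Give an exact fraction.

obs 1: x=7 → posterior Inverse-Gamma(25/6, 539/24)
obs 2: x=-1 → posterior Inverse-Gamma(14/3, 283/12)
obs 3: x=3/4 → posterior Inverse-Gamma(31/6, 2267/96)

2267/592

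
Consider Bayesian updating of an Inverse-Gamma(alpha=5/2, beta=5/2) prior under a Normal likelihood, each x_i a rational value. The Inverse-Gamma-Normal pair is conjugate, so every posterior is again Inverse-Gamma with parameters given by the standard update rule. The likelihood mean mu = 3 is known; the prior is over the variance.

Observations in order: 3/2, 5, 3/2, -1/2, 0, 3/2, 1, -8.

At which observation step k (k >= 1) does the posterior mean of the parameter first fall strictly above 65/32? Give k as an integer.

k = 2

obs 1: x=3/2 → posterior Inverse-Gamma(3, 29/8)
obs 2: x=5 → posterior Inverse-Gamma(7/2, 45/8)
obs 3: x=3/2 → posterior Inverse-Gamma(4, 27/4)
obs 4: x=-1/2 → posterior Inverse-Gamma(9/2, 103/8)
obs 5: x=0 → posterior Inverse-Gamma(5, 139/8)
obs 6: x=3/2 → posterior Inverse-Gamma(11/2, 37/2)
obs 7: x=1 → posterior Inverse-Gamma(6, 41/2)
obs 8: x=-8 → posterior Inverse-Gamma(13/2, 81)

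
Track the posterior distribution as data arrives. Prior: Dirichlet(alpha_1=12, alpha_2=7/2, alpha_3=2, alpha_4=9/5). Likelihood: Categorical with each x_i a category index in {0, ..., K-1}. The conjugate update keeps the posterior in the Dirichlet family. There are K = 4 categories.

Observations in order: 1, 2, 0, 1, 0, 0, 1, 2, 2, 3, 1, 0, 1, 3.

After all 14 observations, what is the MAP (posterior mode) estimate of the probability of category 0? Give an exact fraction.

obs 1: x=1 → posterior Dirichlet(12, 9/2, 2, 9/5)
obs 2: x=2 → posterior Dirichlet(12, 9/2, 3, 9/5)
obs 3: x=0 → posterior Dirichlet(13, 9/2, 3, 9/5)
obs 4: x=1 → posterior Dirichlet(13, 11/2, 3, 9/5)
obs 5: x=0 → posterior Dirichlet(14, 11/2, 3, 9/5)
obs 6: x=0 → posterior Dirichlet(15, 11/2, 3, 9/5)
obs 7: x=1 → posterior Dirichlet(15, 13/2, 3, 9/5)
obs 8: x=2 → posterior Dirichlet(15, 13/2, 4, 9/5)
obs 9: x=2 → posterior Dirichlet(15, 13/2, 5, 9/5)
obs 10: x=3 → posterior Dirichlet(15, 13/2, 5, 14/5)
obs 11: x=1 → posterior Dirichlet(15, 15/2, 5, 14/5)
obs 12: x=0 → posterior Dirichlet(16, 15/2, 5, 14/5)
obs 13: x=1 → posterior Dirichlet(16, 17/2, 5, 14/5)
obs 14: x=3 → posterior Dirichlet(16, 17/2, 5, 19/5)

150/293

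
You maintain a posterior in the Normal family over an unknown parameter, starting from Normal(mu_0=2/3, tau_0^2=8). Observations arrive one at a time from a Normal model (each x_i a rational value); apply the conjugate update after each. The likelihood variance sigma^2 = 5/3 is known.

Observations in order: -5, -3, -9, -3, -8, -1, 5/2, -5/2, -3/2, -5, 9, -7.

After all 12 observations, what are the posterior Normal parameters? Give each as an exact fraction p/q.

obs 1: x=-5 → posterior Normal(-350/87, 40/29)
obs 2: x=-3 → posterior Normal(-566/159, 40/53)
obs 3: x=-9 → posterior Normal(-1214/231, 40/77)
obs 4: x=-3 → posterior Normal(-1430/303, 40/101)
obs 5: x=-8 → posterior Normal(-2006/375, 8/25)
obs 6: x=-1 → posterior Normal(-2078/447, 40/149)
obs 7: x=5/2 → posterior Normal(-1898/519, 40/173)
obs 8: x=-5/2 → posterior Normal(-2078/591, 40/197)
obs 9: x=-3/2 → posterior Normal(-2186/663, 40/221)
obs 10: x=-5 → posterior Normal(-2546/735, 8/49)
obs 11: x=9 → posterior Normal(-1898/807, 40/269)
obs 12: x=-7 → posterior Normal(-2402/879, 40/293)

mu_0=-2402/879, tau_0^2=40/293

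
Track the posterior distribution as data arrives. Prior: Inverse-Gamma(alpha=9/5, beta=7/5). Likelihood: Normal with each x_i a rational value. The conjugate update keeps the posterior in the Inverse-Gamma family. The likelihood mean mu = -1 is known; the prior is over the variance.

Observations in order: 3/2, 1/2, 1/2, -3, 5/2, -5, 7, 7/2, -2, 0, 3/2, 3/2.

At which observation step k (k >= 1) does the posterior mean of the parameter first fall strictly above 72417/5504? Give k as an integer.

k = 8

obs 1: x=3/2 → posterior Inverse-Gamma(23/10, 181/40)
obs 2: x=1/2 → posterior Inverse-Gamma(14/5, 113/20)
obs 3: x=1/2 → posterior Inverse-Gamma(33/10, 271/40)
obs 4: x=-3 → posterior Inverse-Gamma(19/5, 351/40)
obs 5: x=5/2 → posterior Inverse-Gamma(43/10, 149/10)
obs 6: x=-5 → posterior Inverse-Gamma(24/5, 229/10)
obs 7: x=7 → posterior Inverse-Gamma(53/10, 549/10)
obs 8: x=7/2 → posterior Inverse-Gamma(29/5, 2601/40)
obs 9: x=-2 → posterior Inverse-Gamma(63/10, 2621/40)
obs 10: x=0 → posterior Inverse-Gamma(34/5, 2641/40)
obs 11: x=3/2 → posterior Inverse-Gamma(73/10, 1383/20)
obs 12: x=3/2 → posterior Inverse-Gamma(39/5, 2891/40)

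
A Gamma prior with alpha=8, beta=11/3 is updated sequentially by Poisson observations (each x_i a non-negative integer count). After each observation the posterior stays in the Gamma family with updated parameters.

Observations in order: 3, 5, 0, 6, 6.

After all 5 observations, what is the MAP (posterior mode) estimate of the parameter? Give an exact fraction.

obs 1: x=3 → posterior Gamma(11, 14/3)
obs 2: x=5 → posterior Gamma(16, 17/3)
obs 3: x=0 → posterior Gamma(16, 20/3)
obs 4: x=6 → posterior Gamma(22, 23/3)
obs 5: x=6 → posterior Gamma(28, 26/3)

81/26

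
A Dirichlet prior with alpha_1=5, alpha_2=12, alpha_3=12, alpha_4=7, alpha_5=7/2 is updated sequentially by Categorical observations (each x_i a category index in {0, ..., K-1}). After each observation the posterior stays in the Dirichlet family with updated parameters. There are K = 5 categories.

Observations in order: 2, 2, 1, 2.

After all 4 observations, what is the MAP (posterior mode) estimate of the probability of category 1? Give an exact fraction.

obs 1: x=2 → posterior Dirichlet(5, 12, 13, 7, 7/2)
obs 2: x=2 → posterior Dirichlet(5, 12, 14, 7, 7/2)
obs 3: x=1 → posterior Dirichlet(5, 13, 14, 7, 7/2)
obs 4: x=2 → posterior Dirichlet(5, 13, 15, 7, 7/2)

24/77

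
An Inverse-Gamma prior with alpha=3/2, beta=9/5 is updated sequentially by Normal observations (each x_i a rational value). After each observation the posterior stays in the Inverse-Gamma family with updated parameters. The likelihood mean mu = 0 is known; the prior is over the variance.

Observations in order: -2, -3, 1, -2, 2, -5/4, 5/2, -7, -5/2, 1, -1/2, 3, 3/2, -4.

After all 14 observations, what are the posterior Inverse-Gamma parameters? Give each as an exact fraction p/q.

obs 1: x=-2 → posterior Inverse-Gamma(2, 19/5)
obs 2: x=-3 → posterior Inverse-Gamma(5/2, 83/10)
obs 3: x=1 → posterior Inverse-Gamma(3, 44/5)
obs 4: x=-2 → posterior Inverse-Gamma(7/2, 54/5)
obs 5: x=2 → posterior Inverse-Gamma(4, 64/5)
obs 6: x=-5/4 → posterior Inverse-Gamma(9/2, 2173/160)
obs 7: x=5/2 → posterior Inverse-Gamma(5, 2673/160)
obs 8: x=-7 → posterior Inverse-Gamma(11/2, 6593/160)
obs 9: x=-5/2 → posterior Inverse-Gamma(6, 7093/160)
obs 10: x=1 → posterior Inverse-Gamma(13/2, 7173/160)
obs 11: x=-1/2 → posterior Inverse-Gamma(7, 7193/160)
obs 12: x=3 → posterior Inverse-Gamma(15/2, 7913/160)
obs 13: x=3/2 → posterior Inverse-Gamma(8, 8093/160)
obs 14: x=-4 → posterior Inverse-Gamma(17/2, 9373/160)

alpha=17/2, beta=9373/160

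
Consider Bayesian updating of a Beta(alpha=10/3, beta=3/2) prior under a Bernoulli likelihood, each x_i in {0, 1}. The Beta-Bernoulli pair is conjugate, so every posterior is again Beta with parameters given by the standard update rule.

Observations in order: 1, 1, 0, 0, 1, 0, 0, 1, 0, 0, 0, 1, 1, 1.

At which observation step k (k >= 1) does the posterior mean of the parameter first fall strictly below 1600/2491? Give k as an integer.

obs 1: x=1 → posterior Beta(13/3, 3/2)
obs 2: x=1 → posterior Beta(16/3, 3/2)
obs 3: x=0 → posterior Beta(16/3, 5/2)
obs 4: x=0 → posterior Beta(16/3, 7/2)
obs 5: x=1 → posterior Beta(19/3, 7/2)
obs 6: x=0 → posterior Beta(19/3, 9/2)
obs 7: x=0 → posterior Beta(19/3, 11/2)
obs 8: x=1 → posterior Beta(22/3, 11/2)
obs 9: x=0 → posterior Beta(22/3, 13/2)
obs 10: x=0 → posterior Beta(22/3, 15/2)
obs 11: x=0 → posterior Beta(22/3, 17/2)
obs 12: x=1 → posterior Beta(25/3, 17/2)
obs 13: x=1 → posterior Beta(28/3, 17/2)
obs 14: x=1 → posterior Beta(31/3, 17/2)

k = 4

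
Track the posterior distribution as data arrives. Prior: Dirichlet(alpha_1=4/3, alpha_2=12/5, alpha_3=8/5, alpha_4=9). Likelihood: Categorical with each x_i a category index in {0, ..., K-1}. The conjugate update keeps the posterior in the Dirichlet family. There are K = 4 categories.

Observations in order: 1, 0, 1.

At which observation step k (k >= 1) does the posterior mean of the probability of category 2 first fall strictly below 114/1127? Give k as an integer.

k = 2

obs 1: x=1 → posterior Dirichlet(4/3, 17/5, 8/5, 9)
obs 2: x=0 → posterior Dirichlet(7/3, 17/5, 8/5, 9)
obs 3: x=1 → posterior Dirichlet(7/3, 22/5, 8/5, 9)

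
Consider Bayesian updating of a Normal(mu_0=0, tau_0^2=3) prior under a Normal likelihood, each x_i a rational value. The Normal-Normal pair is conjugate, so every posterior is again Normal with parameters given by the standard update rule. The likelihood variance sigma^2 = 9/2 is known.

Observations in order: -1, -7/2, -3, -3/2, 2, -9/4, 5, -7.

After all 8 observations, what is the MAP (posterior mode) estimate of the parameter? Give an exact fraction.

obs 1: x=-1 → posterior Normal(-2/5, 9/5)
obs 2: x=-7/2 → posterior Normal(-9/7, 9/7)
obs 3: x=-3 → posterior Normal(-5/3, 1)
obs 4: x=-3/2 → posterior Normal(-18/11, 9/11)
obs 5: x=2 → posterior Normal(-14/13, 9/13)
obs 6: x=-9/4 → posterior Normal(-37/30, 3/5)
obs 7: x=5 → posterior Normal(-1/2, 9/17)
obs 8: x=-7 → posterior Normal(-45/38, 9/19)

-45/38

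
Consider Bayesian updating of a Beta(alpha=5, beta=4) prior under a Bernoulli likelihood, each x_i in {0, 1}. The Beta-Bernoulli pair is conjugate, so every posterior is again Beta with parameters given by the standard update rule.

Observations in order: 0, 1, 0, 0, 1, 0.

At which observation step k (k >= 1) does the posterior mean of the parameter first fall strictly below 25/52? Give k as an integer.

obs 1: x=0 → posterior Beta(5, 5)
obs 2: x=1 → posterior Beta(6, 5)
obs 3: x=0 → posterior Beta(6, 6)
obs 4: x=0 → posterior Beta(6, 7)
obs 5: x=1 → posterior Beta(7, 7)
obs 6: x=0 → posterior Beta(7, 8)

k = 4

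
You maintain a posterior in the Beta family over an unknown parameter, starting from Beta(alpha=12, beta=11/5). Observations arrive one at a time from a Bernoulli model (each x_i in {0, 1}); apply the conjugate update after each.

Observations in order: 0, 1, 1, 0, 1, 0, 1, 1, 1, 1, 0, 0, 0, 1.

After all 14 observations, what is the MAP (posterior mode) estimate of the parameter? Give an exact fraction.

obs 1: x=0 → posterior Beta(12, 16/5)
obs 2: x=1 → posterior Beta(13, 16/5)
obs 3: x=1 → posterior Beta(14, 16/5)
obs 4: x=0 → posterior Beta(14, 21/5)
obs 5: x=1 → posterior Beta(15, 21/5)
obs 6: x=0 → posterior Beta(15, 26/5)
obs 7: x=1 → posterior Beta(16, 26/5)
obs 8: x=1 → posterior Beta(17, 26/5)
obs 9: x=1 → posterior Beta(18, 26/5)
obs 10: x=1 → posterior Beta(19, 26/5)
obs 11: x=0 → posterior Beta(19, 31/5)
obs 12: x=0 → posterior Beta(19, 36/5)
obs 13: x=0 → posterior Beta(19, 41/5)
obs 14: x=1 → posterior Beta(20, 41/5)

95/131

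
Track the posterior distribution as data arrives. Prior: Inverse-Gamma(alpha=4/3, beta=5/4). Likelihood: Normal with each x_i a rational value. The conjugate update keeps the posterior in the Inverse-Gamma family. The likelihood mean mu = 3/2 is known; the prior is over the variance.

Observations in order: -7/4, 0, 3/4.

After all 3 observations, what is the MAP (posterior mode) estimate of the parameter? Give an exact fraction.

obs 1: x=-7/4 → posterior Inverse-Gamma(11/6, 209/32)
obs 2: x=0 → posterior Inverse-Gamma(7/3, 245/32)
obs 3: x=3/4 → posterior Inverse-Gamma(17/6, 127/16)

381/184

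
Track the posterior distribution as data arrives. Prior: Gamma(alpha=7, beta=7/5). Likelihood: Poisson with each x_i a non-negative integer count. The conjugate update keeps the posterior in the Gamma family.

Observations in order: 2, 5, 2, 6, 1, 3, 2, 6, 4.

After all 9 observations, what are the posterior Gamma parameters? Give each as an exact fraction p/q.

obs 1: x=2 → posterior Gamma(9, 12/5)
obs 2: x=5 → posterior Gamma(14, 17/5)
obs 3: x=2 → posterior Gamma(16, 22/5)
obs 4: x=6 → posterior Gamma(22, 27/5)
obs 5: x=1 → posterior Gamma(23, 32/5)
obs 6: x=3 → posterior Gamma(26, 37/5)
obs 7: x=2 → posterior Gamma(28, 42/5)
obs 8: x=6 → posterior Gamma(34, 47/5)
obs 9: x=4 → posterior Gamma(38, 52/5)

alpha=38, beta=52/5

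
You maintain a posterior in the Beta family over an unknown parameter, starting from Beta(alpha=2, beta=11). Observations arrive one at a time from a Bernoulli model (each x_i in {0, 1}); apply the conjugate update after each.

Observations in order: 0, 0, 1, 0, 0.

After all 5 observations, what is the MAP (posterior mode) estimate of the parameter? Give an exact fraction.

obs 1: x=0 → posterior Beta(2, 12)
obs 2: x=0 → posterior Beta(2, 13)
obs 3: x=1 → posterior Beta(3, 13)
obs 4: x=0 → posterior Beta(3, 14)
obs 5: x=0 → posterior Beta(3, 15)

1/8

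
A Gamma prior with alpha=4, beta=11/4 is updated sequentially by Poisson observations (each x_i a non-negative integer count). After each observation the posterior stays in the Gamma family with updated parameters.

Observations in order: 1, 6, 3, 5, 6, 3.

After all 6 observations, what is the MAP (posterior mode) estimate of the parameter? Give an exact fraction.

obs 1: x=1 → posterior Gamma(5, 15/4)
obs 2: x=6 → posterior Gamma(11, 19/4)
obs 3: x=3 → posterior Gamma(14, 23/4)
obs 4: x=5 → posterior Gamma(19, 27/4)
obs 5: x=6 → posterior Gamma(25, 31/4)
obs 6: x=3 → posterior Gamma(28, 35/4)

108/35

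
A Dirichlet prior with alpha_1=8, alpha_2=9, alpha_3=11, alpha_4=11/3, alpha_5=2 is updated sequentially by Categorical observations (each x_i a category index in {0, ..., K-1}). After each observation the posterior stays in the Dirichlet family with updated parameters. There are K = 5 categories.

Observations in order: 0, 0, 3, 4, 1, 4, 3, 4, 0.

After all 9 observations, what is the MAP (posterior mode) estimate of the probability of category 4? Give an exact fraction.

obs 1: x=0 → posterior Dirichlet(9, 9, 11, 11/3, 2)
obs 2: x=0 → posterior Dirichlet(10, 9, 11, 11/3, 2)
obs 3: x=3 → posterior Dirichlet(10, 9, 11, 14/3, 2)
obs 4: x=4 → posterior Dirichlet(10, 9, 11, 14/3, 3)
obs 5: x=1 → posterior Dirichlet(10, 10, 11, 14/3, 3)
obs 6: x=4 → posterior Dirichlet(10, 10, 11, 14/3, 4)
obs 7: x=3 → posterior Dirichlet(10, 10, 11, 17/3, 4)
obs 8: x=4 → posterior Dirichlet(10, 10, 11, 17/3, 5)
obs 9: x=0 → posterior Dirichlet(11, 10, 11, 17/3, 5)

12/113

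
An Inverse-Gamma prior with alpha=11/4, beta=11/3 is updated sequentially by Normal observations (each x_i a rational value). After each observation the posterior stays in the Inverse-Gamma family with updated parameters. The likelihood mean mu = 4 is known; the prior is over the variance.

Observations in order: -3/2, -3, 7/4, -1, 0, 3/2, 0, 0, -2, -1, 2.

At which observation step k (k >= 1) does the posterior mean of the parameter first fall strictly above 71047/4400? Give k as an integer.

k = 9

obs 1: x=-3/2 → posterior Inverse-Gamma(13/4, 451/24)
obs 2: x=-3 → posterior Inverse-Gamma(15/4, 1039/24)
obs 3: x=7/4 → posterior Inverse-Gamma(17/4, 4399/96)
obs 4: x=-1 → posterior Inverse-Gamma(19/4, 5599/96)
obs 5: x=0 → posterior Inverse-Gamma(21/4, 6367/96)
obs 6: x=3/2 → posterior Inverse-Gamma(23/4, 6667/96)
obs 7: x=0 → posterior Inverse-Gamma(25/4, 7435/96)
obs 8: x=0 → posterior Inverse-Gamma(27/4, 8203/96)
obs 9: x=-2 → posterior Inverse-Gamma(29/4, 9931/96)
obs 10: x=-1 → posterior Inverse-Gamma(31/4, 11131/96)
obs 11: x=2 → posterior Inverse-Gamma(33/4, 11323/96)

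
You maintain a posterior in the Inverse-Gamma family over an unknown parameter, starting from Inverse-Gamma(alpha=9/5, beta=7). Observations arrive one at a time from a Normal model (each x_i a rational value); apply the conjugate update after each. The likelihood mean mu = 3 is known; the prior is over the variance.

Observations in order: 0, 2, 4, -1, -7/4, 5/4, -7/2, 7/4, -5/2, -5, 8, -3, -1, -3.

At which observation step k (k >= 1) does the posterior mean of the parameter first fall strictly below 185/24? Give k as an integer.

obs 1: x=0 → posterior Inverse-Gamma(23/10, 23/2)
obs 2: x=2 → posterior Inverse-Gamma(14/5, 12)
obs 3: x=4 → posterior Inverse-Gamma(33/10, 25/2)
obs 4: x=-1 → posterior Inverse-Gamma(19/5, 41/2)
obs 5: x=-7/4 → posterior Inverse-Gamma(43/10, 1017/32)
obs 6: x=5/4 → posterior Inverse-Gamma(24/5, 533/16)
obs 7: x=-7/2 → posterior Inverse-Gamma(53/10, 871/16)
obs 8: x=7/4 → posterior Inverse-Gamma(29/5, 1767/32)
obs 9: x=-5/2 → posterior Inverse-Gamma(63/10, 2251/32)
obs 10: x=-5 → posterior Inverse-Gamma(34/5, 3275/32)
obs 11: x=8 → posterior Inverse-Gamma(73/10, 3675/32)
obs 12: x=-3 → posterior Inverse-Gamma(39/5, 4251/32)
obs 13: x=-1 → posterior Inverse-Gamma(83/10, 4507/32)
obs 14: x=-3 → posterior Inverse-Gamma(44/5, 5083/32)

k = 2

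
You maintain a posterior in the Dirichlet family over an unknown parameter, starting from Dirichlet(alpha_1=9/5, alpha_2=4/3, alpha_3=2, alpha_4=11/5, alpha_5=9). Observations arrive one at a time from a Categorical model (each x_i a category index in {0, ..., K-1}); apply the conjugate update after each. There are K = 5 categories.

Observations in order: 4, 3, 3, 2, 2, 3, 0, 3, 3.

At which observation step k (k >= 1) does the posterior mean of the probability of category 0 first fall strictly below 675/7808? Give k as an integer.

k = 5

obs 1: x=4 → posterior Dirichlet(9/5, 4/3, 2, 11/5, 10)
obs 2: x=3 → posterior Dirichlet(9/5, 4/3, 2, 16/5, 10)
obs 3: x=3 → posterior Dirichlet(9/5, 4/3, 2, 21/5, 10)
obs 4: x=2 → posterior Dirichlet(9/5, 4/3, 3, 21/5, 10)
obs 5: x=2 → posterior Dirichlet(9/5, 4/3, 4, 21/5, 10)
obs 6: x=3 → posterior Dirichlet(9/5, 4/3, 4, 26/5, 10)
obs 7: x=0 → posterior Dirichlet(14/5, 4/3, 4, 26/5, 10)
obs 8: x=3 → posterior Dirichlet(14/5, 4/3, 4, 31/5, 10)
obs 9: x=3 → posterior Dirichlet(14/5, 4/3, 4, 36/5, 10)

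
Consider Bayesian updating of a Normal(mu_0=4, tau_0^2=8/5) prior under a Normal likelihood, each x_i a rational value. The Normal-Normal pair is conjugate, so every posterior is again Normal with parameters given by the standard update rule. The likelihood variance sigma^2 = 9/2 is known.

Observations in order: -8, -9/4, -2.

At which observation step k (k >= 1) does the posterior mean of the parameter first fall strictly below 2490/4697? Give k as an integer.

obs 1: x=-8 → posterior Normal(52/61, 72/61)
obs 2: x=-9/4 → posterior Normal(16/77, 72/77)
obs 3: x=-2 → posterior Normal(-16/93, 24/31)

k = 2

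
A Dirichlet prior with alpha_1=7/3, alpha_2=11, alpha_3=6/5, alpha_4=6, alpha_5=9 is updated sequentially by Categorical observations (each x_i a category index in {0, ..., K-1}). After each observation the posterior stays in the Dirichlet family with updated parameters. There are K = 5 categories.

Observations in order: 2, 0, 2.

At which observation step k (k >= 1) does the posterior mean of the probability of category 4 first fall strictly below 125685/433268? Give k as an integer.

k = 2

obs 1: x=2 → posterior Dirichlet(7/3, 11, 11/5, 6, 9)
obs 2: x=0 → posterior Dirichlet(10/3, 11, 11/5, 6, 9)
obs 3: x=2 → posterior Dirichlet(10/3, 11, 16/5, 6, 9)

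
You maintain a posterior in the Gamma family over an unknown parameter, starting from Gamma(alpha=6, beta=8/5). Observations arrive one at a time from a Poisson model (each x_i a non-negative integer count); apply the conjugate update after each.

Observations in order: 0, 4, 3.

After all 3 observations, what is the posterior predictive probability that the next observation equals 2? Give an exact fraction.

obs 1: x=0 → posterior Gamma(6, 13/5)
obs 2: x=4 → posterior Gamma(10, 18/5)
obs 3: x=3 → posterior Gamma(13, 23/5)

163811817629351899475/728236479319770136576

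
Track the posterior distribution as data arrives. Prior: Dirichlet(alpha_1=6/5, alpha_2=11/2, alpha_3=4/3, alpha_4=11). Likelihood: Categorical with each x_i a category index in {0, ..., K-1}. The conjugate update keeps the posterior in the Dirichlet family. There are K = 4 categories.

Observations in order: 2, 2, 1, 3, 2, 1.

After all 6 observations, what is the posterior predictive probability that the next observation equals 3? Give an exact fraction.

obs 1: x=2 → posterior Dirichlet(6/5, 11/2, 7/3, 11)
obs 2: x=2 → posterior Dirichlet(6/5, 11/2, 10/3, 11)
obs 3: x=1 → posterior Dirichlet(6/5, 13/2, 10/3, 11)
obs 4: x=3 → posterior Dirichlet(6/5, 13/2, 10/3, 12)
obs 5: x=2 → posterior Dirichlet(6/5, 13/2, 13/3, 12)
obs 6: x=1 → posterior Dirichlet(6/5, 15/2, 13/3, 12)

360/751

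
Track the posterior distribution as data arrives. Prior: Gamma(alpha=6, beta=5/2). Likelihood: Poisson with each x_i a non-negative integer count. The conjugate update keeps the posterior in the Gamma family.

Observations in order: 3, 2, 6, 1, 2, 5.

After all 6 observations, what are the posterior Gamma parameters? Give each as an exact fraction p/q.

obs 1: x=3 → posterior Gamma(9, 7/2)
obs 2: x=2 → posterior Gamma(11, 9/2)
obs 3: x=6 → posterior Gamma(17, 11/2)
obs 4: x=1 → posterior Gamma(18, 13/2)
obs 5: x=2 → posterior Gamma(20, 15/2)
obs 6: x=5 → posterior Gamma(25, 17/2)

alpha=25, beta=17/2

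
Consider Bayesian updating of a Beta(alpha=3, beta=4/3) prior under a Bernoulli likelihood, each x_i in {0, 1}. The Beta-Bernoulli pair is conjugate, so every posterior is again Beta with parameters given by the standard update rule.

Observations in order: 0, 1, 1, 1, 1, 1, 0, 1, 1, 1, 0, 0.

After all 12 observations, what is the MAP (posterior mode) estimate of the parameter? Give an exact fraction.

30/43

obs 1: x=0 → posterior Beta(3, 7/3)
obs 2: x=1 → posterior Beta(4, 7/3)
obs 3: x=1 → posterior Beta(5, 7/3)
obs 4: x=1 → posterior Beta(6, 7/3)
obs 5: x=1 → posterior Beta(7, 7/3)
obs 6: x=1 → posterior Beta(8, 7/3)
obs 7: x=0 → posterior Beta(8, 10/3)
obs 8: x=1 → posterior Beta(9, 10/3)
obs 9: x=1 → posterior Beta(10, 10/3)
obs 10: x=1 → posterior Beta(11, 10/3)
obs 11: x=0 → posterior Beta(11, 13/3)
obs 12: x=0 → posterior Beta(11, 16/3)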